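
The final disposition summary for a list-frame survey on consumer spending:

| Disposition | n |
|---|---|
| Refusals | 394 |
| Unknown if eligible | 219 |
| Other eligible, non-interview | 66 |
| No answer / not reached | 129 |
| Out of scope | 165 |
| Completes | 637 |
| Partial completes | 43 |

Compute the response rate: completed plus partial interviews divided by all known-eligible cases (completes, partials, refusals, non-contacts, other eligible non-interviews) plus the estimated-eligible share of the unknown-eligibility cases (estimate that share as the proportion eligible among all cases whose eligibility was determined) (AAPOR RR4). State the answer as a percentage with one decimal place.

46.5%

Num = 637 + 43 = 680
Known eligible = 637 + 43 + 394 + 129 + 66 = 1269
e = 1269 / (1269 + 165) = 1269 / 1434 = 0.8849
e × U = 0.8849 × 219 = 193.79
Base = 1269 + 193.79 = 1462.79
RR4 = 680 / 1462.79 = 0.4649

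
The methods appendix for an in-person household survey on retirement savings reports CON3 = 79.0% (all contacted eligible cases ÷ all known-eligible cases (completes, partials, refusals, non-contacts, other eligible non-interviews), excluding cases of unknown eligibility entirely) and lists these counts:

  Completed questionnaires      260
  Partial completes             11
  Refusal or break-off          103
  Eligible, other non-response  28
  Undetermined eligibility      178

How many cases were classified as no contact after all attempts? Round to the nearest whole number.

107

Top = 260 + 11 + 103 + 28 = 402
CON3 = 402 / D = 0.790
D = 402 / 0.790 = 508.9
Other denominator terms total 402
no contact after all attempts = 508.9 − 402 ≈ 107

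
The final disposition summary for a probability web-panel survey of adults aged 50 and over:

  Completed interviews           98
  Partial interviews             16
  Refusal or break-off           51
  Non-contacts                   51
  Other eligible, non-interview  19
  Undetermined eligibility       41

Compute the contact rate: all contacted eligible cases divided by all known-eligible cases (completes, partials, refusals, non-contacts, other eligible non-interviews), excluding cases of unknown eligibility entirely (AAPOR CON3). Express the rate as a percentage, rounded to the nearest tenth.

78.3%

Numerator = 98 + 16 + 51 + 19 = 184
Base = 98 + 16 + 51 + 51 + 19 = 235
CON3 = 184 / 235 = 0.7830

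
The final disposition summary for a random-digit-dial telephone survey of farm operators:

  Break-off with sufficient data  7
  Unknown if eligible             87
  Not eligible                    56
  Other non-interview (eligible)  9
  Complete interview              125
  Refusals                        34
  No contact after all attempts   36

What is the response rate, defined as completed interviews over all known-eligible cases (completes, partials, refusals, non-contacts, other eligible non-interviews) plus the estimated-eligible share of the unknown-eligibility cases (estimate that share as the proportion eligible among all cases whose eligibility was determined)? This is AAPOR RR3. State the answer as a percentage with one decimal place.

44.7%

Numerator = 125
Determined eligible = 125 + 7 + 34 + 36 + 9 = 211
e = 211 / (211 + 56) = 211 / 267 = 0.7903
Estimated eligible among unknowns = 0.7903 × 87 = 68.76
Base = 211 + 68.76 = 279.76
RR3 = 125 / 279.76 = 0.4468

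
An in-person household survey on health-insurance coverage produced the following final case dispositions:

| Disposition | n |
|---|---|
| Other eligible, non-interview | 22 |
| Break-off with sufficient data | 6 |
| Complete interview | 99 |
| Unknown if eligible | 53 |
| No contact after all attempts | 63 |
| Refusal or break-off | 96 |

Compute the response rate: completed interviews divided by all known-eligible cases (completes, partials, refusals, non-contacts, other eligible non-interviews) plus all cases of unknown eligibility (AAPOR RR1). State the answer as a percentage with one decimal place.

29.2%

Top: 99
Denominator: 99 + 6 + 96 + 63 + 22 + 53 = 339
RR1 = 99 / 339 = 0.2920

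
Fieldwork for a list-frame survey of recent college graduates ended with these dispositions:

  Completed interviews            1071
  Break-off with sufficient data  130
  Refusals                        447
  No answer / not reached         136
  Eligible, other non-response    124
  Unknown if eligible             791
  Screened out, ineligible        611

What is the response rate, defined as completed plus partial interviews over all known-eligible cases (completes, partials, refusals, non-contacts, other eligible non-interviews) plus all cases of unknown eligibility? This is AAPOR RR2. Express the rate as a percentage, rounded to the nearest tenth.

44.5%

Numerator = 1071 + 130 = 1201
Denom = 1071 + 130 + 447 + 136 + 124 + 791 = 2699
RR2 = 1201 / 2699 = 0.4450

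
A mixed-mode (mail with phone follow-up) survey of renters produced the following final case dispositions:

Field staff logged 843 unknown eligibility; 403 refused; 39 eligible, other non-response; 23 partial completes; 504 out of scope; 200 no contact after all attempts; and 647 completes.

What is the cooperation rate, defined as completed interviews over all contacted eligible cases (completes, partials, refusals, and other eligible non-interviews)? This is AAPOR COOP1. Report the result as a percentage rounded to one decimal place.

58.2%

Top: 647
Denom: 647 + 23 + 403 + 39 = 1112
COOP1 = 647 / 1112 = 0.5818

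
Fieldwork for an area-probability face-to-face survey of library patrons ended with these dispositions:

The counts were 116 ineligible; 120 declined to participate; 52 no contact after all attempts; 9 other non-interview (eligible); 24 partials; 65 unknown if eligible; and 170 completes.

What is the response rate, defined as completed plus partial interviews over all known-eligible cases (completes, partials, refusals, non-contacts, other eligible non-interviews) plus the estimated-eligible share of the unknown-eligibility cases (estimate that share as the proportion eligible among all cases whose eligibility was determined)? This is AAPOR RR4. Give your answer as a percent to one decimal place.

Num = 170 + 24 = 194
Determined eligible = 170 + 24 + 120 + 52 + 9 = 375
e = 375 / (375 + 116) = 375 / 491 = 0.7637
e × U = 0.7637 × 65 = 49.64
Base = 375 + 49.64 = 424.64
RR4 = 194 / 424.64 = 0.4569

45.7%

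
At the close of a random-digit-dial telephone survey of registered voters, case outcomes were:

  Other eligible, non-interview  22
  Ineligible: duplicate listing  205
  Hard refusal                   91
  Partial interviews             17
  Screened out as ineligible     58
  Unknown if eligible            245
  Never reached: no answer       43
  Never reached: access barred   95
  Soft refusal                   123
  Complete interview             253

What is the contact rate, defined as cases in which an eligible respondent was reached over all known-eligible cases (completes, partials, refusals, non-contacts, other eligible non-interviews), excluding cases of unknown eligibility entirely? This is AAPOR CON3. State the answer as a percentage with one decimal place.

78.6%

Refused = 91 + 123 = 214
No contact after all attempts = 43 + 95 = 138
Not eligible = 58 + 205 = 263
Num: 253 + 17 + 214 + 22 = 506
Denom: 253 + 17 + 214 + 138 + 22 = 644
CON3 = 506 / 644 = 0.7857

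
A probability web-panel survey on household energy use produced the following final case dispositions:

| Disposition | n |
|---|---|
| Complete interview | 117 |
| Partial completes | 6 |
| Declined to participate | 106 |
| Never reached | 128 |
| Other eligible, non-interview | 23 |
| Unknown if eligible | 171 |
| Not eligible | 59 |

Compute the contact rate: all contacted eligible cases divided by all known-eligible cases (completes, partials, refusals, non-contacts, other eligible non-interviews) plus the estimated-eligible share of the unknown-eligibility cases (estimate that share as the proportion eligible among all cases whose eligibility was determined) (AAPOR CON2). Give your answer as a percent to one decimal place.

Top = 117 + 6 + 106 + 23 = 252
Known eligible = 117 + 6 + 106 + 128 + 23 = 380
e = 380 / (380 + 59) = 380 / 439 = 0.8656
Eligible share of unknowns = 0.8656 × 171 = 148.02
Denom = 380 + 148.02 = 528.02
CON2 = 252 / 528.02 = 0.4773

47.7%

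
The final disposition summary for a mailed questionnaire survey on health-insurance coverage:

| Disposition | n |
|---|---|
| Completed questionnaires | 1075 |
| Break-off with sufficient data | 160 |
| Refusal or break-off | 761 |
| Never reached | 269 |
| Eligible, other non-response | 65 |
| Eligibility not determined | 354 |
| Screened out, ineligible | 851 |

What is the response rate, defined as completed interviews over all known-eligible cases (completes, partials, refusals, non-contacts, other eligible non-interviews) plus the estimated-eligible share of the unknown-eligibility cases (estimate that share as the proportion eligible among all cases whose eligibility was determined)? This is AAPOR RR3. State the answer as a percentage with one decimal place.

41.5%

Numerator → 1075
Determined eligible → 1075 + 160 + 761 + 269 + 65 = 2330
e = 2330 / (2330 + 851) = 2330 / 3181 = 0.7325
Estimated eligible among unknowns → 0.7325 × 354 = 259.31
Denominator → 2330 + 259.31 = 2589.31
RR3 = 1075 / 2589.31 = 0.4152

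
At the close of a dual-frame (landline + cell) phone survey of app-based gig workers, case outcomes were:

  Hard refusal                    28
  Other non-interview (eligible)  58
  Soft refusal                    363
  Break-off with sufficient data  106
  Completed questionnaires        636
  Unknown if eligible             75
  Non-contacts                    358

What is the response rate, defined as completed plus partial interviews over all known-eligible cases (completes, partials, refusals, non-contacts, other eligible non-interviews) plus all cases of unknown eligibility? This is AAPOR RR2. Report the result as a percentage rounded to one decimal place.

Declined to participate = 28 + 363 = 391
Num = 636 + 106 = 742
Base = 636 + 106 + 391 + 358 + 58 + 75 = 1624
RR2 = 742 / 1624 = 0.4569

45.7%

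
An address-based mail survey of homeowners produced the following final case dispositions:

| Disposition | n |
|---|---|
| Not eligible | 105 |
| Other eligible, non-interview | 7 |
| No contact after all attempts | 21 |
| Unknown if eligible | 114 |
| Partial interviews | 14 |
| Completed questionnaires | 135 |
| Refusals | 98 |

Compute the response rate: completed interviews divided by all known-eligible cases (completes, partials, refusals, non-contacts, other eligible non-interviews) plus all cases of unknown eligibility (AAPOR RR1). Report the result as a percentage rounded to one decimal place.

34.7%

Num: 135
Denominator: 135 + 14 + 98 + 21 + 7 + 114 = 389
RR1 = 135 / 389 = 0.3470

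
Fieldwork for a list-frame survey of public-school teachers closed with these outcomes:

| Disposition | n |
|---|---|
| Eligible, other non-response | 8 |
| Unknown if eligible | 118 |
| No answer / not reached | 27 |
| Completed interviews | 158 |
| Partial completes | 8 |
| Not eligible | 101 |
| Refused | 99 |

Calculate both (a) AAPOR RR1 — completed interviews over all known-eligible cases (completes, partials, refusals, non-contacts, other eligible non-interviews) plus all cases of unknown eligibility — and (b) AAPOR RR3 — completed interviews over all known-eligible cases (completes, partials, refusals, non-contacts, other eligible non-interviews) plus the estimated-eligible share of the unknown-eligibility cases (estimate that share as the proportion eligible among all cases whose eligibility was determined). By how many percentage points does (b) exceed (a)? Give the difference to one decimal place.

Top → 158
Denominator → 158 + 8 + 99 + 27 + 8 + 118 = 418
RR1 = 158 / 418 = 0.3780
Determined eligible → 158 + 8 + 99 + 27 + 8 = 300
e = 300 / (300 + 101) = 300 / 401 = 0.7481
e × U → 0.7481 × 118 = 88.28
Denominator → 300 + 88.28 = 388.28
RR3 = 158 / 388.28 = 0.4069
Difference = 40.69 − 37.80 = 2.89 percentage points

2.9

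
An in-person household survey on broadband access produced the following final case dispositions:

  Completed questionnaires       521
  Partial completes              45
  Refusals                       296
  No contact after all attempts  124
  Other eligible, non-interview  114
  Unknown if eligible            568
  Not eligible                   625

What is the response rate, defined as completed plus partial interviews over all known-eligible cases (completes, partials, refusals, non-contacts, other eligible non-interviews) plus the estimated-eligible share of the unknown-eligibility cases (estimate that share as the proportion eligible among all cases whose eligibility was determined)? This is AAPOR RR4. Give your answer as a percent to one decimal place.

Num: 521 + 45 = 566
Determined eligible: 521 + 45 + 296 + 124 + 114 = 1100
e = 1100 / (1100 + 625) = 1100 / 1725 = 0.6377
Estimated eligible among unknowns: 0.6377 × 568 = 362.21
Base: 1100 + 362.21 = 1462.21
RR4 = 566 / 1462.21 = 0.3871

38.7%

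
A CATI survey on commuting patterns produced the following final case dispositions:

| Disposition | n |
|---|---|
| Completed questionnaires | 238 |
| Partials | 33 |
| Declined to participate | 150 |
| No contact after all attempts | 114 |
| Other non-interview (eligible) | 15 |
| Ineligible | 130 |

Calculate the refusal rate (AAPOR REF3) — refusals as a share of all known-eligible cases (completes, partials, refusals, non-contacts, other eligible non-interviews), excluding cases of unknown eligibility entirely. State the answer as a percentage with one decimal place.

27.3%

Numerator: 150
Base: 238 + 33 + 150 + 114 + 15 = 550
REF3 = 150 / 550 = 0.2727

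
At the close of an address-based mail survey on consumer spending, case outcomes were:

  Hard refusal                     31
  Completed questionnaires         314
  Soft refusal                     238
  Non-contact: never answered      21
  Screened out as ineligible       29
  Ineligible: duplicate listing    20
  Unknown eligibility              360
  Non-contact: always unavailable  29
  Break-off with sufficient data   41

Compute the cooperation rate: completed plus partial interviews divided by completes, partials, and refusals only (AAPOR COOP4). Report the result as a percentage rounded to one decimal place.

56.9%

Refused = 31 + 238 = 269
Non-contacts = 21 + 29 = 50
Not eligible = 29 + 20 = 49
Num → 314 + 41 = 355
Denom → 314 + 41 + 269 = 624
COOP4 = 355 / 624 = 0.5689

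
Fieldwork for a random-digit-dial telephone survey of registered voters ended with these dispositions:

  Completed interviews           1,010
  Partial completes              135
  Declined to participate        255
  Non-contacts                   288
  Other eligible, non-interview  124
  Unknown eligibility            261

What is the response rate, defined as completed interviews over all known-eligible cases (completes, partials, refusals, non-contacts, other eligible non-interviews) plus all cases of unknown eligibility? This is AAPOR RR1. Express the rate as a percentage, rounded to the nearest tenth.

48.7%

Top = 1010
Denom = 1010 + 135 + 255 + 288 + 124 + 261 = 2073
RR1 = 1010 / 2073 = 0.4872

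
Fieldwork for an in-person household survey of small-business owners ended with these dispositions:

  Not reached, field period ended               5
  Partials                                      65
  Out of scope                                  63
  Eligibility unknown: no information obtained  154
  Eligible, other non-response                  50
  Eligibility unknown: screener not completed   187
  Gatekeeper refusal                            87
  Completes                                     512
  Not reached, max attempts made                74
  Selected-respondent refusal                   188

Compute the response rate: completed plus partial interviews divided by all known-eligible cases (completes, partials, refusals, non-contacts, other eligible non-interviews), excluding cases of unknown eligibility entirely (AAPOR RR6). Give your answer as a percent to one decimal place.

58.8%

Refused = 87 + 188 = 275
Never reached = 5 + 74 = 79
Unknown eligibility = 187 + 154 = 341
Numerator = 512 + 65 = 577
Denom = 512 + 65 + 275 + 79 + 50 = 981
RR6 = 577 / 981 = 0.5882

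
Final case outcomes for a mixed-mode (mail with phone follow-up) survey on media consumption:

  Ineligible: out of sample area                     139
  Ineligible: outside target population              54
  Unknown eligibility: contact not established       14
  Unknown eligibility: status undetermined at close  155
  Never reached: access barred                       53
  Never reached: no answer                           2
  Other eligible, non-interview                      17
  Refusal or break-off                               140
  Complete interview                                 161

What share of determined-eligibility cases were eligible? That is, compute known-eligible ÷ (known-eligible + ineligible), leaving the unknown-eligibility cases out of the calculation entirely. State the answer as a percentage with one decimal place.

Never reached = 2 + 53 = 55
Eligibility not determined = 14 + 155 = 169
Out of scope = 54 + 139 = 193
Determined eligible = 161 + 140 + 55 + 17 = 373
e = 373 / (373 + 193) = 373 / 566 = 0.6590

65.9%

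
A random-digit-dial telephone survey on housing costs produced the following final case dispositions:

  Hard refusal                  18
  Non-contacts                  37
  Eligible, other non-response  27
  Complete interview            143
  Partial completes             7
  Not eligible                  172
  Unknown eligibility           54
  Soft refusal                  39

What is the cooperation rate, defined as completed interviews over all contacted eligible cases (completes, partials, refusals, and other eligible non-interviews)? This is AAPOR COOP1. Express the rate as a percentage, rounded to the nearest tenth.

Refused = 18 + 39 = 57
Numerator = 143
Denom = 143 + 7 + 57 + 27 = 234
COOP1 = 143 / 234 = 0.6111

61.1%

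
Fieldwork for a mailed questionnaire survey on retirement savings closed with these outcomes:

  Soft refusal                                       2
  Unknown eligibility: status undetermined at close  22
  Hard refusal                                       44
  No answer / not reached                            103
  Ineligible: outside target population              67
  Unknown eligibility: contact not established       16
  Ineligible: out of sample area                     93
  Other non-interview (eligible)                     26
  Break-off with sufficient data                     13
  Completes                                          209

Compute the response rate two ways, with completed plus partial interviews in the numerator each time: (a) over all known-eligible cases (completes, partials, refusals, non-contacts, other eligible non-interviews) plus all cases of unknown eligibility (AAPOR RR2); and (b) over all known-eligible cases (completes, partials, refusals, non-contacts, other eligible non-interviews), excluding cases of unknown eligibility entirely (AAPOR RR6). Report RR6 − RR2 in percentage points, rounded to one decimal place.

4.9

Refusals = 44 + 2 = 46
Undetermined eligibility = 16 + 22 = 38
Ineligible = 67 + 93 = 160
Top: 209 + 13 = 222
Denominator: 209 + 13 + 46 + 103 + 26 + 38 = 435
RR2 = 222 / 435 = 0.5103
Denominator: 209 + 13 + 46 + 103 + 26 = 397
RR6 = 222 / 397 = 0.5592
Difference = 55.92 − 51.03 = 4.89 percentage points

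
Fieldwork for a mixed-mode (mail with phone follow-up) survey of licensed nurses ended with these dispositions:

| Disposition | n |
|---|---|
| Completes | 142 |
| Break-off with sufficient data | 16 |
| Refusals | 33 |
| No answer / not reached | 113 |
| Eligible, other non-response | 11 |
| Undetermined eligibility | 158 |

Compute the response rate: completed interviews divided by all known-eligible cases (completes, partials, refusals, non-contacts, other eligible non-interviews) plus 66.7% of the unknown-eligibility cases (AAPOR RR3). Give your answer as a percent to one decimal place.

Num = 142
Eligible (known) = 142 + 16 + 33 + 113 + 11 = 315
e × U = 0.6670 × 158 = 105.39
Denominator = 315 + 105.39 = 420.39
RR3 = 142 / 420.39 = 0.3378

33.8%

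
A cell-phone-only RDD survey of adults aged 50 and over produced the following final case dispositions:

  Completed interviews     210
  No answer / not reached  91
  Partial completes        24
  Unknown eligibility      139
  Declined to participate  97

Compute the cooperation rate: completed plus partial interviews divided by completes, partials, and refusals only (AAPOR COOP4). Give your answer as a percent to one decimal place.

70.7%

Numerator: 210 + 24 = 234
Denom: 210 + 24 + 97 = 331
COOP4 = 234 / 331 = 0.7069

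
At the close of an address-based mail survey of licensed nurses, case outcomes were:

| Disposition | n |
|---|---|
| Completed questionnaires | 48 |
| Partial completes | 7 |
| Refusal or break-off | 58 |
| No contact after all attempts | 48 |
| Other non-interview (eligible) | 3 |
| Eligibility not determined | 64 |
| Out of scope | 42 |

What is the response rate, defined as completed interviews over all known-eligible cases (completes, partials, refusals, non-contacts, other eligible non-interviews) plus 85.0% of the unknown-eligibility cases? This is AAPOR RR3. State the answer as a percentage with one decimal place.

22.0%

Num: 48
Determined eligible: 48 + 7 + 58 + 48 + 3 = 164
e × U: 0.8500 × 64 = 54.40
Base: 164 + 54.40 = 218.40
RR3 = 48 / 218.40 = 0.2198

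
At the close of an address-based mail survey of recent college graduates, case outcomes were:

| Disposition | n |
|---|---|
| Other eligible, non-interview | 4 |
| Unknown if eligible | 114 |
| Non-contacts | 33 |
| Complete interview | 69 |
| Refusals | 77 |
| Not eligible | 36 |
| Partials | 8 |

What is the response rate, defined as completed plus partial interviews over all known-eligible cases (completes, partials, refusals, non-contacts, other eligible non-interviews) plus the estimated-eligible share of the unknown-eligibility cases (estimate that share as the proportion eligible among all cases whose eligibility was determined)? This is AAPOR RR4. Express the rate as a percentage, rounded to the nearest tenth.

26.8%

Numerator → 69 + 8 = 77
Known eligible → 69 + 8 + 77 + 33 + 4 = 191
e = 191 / (191 + 36) = 191 / 227 = 0.8414
Eligible share of unknowns → 0.8414 × 114 = 95.92
Base → 191 + 95.92 = 286.92
RR4 = 77 / 286.92 = 0.2684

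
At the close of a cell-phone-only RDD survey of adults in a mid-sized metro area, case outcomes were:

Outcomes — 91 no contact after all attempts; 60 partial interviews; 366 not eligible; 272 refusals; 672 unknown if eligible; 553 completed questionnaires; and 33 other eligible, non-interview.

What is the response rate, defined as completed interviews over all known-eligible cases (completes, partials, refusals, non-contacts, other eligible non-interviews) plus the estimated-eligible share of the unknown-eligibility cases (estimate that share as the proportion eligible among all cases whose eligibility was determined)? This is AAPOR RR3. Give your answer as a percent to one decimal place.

36.8%

Num: 553
Known eligible: 553 + 60 + 272 + 91 + 33 = 1009
e = 1009 / (1009 + 366) = 1009 / 1375 = 0.7338
e × U: 0.7338 × 672 = 493.11
Denom: 1009 + 493.11 = 1502.11
RR3 = 553 / 1502.11 = 0.3681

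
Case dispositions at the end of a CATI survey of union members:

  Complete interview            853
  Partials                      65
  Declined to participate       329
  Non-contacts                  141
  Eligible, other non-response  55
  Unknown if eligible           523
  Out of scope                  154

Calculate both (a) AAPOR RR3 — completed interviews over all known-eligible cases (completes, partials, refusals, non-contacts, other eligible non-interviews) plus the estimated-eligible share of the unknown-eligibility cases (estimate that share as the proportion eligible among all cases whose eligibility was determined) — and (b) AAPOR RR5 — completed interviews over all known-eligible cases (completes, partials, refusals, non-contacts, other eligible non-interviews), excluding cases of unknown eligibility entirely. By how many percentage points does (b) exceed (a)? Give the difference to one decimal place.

14.6

Num = 853
Eligible (known) = 853 + 65 + 329 + 141 + 55 = 1443
e = 1443 / (1443 + 154) = 1443 / 1597 = 0.9036
Eligible share of unknowns = 0.9036 × 523 = 472.58
Base = 1443 + 472.58 = 1915.58
RR3 = 853 / 1915.58 = 0.4453
Base = 853 + 65 + 329 + 141 + 55 = 1443
RR5 = 853 / 1443 = 0.5911
Difference = 59.11 − 44.53 = 14.58 percentage points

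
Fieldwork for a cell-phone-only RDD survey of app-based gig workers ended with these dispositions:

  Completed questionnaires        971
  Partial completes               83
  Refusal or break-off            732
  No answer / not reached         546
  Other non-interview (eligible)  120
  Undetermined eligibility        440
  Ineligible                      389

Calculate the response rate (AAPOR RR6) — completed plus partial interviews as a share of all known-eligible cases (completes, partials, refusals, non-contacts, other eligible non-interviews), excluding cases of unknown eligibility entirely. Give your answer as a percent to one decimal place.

43.0%

Numerator: 971 + 83 = 1054
Denom: 971 + 83 + 732 + 546 + 120 = 2452
RR6 = 1054 / 2452 = 0.4299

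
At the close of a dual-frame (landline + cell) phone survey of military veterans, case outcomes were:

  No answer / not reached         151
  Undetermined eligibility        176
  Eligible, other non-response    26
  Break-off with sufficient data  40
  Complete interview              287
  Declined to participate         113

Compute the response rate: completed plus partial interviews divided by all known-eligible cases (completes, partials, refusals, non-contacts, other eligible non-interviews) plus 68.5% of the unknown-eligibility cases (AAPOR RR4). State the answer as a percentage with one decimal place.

Numerator: 287 + 40 = 327
Known eligible: 287 + 40 + 113 + 151 + 26 = 617
e × U: 0.6850 × 176 = 120.56
Base: 617 + 120.56 = 737.56
RR4 = 327 / 737.56 = 0.4434

44.3%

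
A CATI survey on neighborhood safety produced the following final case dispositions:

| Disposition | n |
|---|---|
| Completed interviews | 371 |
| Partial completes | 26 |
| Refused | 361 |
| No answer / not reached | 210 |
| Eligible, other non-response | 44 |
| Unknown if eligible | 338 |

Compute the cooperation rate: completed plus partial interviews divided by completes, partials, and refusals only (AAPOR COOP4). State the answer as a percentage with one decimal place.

52.4%

Num: 371 + 26 = 397
Base: 371 + 26 + 361 = 758
COOP4 = 397 / 758 = 0.5237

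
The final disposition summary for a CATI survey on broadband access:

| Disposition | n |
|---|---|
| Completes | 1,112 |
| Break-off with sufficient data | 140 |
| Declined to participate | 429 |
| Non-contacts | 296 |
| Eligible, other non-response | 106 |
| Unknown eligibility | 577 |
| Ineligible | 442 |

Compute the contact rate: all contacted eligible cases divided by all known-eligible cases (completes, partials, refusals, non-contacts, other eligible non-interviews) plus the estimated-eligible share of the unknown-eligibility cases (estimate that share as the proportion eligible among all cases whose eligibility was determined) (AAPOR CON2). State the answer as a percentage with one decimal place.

Numerator = 1112 + 140 + 429 + 106 = 1787
Determined eligible = 1112 + 140 + 429 + 296 + 106 = 2083
e = 2083 / (2083 + 442) = 2083 / 2525 = 0.8250
e × U = 0.8250 × 577 = 476.02
Denominator = 2083 + 476.02 = 2559.02
CON2 = 1787 / 2559.02 = 0.6983

69.8%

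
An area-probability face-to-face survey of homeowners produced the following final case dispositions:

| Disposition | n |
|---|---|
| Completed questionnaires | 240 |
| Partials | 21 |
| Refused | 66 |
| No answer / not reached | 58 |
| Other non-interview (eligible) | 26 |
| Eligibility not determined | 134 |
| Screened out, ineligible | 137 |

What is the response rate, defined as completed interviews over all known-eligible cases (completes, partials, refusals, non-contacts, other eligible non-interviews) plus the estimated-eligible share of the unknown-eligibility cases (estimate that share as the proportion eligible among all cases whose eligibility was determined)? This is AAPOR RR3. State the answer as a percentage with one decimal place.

Num → 240
Determined eligible → 240 + 21 + 66 + 58 + 26 = 411
e = 411 / (411 + 137) = 411 / 548 = 0.7500
Eligible share of unknowns → 0.7500 × 134 = 100.50
Denominator → 411 + 100.50 = 511.50
RR3 = 240 / 511.50 = 0.4692

46.9%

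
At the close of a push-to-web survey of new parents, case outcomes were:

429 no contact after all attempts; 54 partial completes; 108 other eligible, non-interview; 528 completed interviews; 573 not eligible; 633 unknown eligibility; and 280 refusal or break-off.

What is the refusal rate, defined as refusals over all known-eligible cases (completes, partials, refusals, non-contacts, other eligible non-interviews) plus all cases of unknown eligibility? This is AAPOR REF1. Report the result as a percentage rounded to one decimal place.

Numerator = 280
Denominator = 528 + 54 + 280 + 429 + 108 + 633 = 2032
REF1 = 280 / 2032 = 0.1378

13.8%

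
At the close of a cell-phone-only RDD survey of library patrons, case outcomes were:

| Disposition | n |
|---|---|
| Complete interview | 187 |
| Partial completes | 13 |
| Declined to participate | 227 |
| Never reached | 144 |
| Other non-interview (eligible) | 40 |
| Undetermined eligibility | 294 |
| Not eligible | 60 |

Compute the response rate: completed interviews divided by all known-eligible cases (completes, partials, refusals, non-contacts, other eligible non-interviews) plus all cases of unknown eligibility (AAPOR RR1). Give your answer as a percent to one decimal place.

20.7%

Top = 187
Base = 187 + 13 + 227 + 144 + 40 + 294 = 905
RR1 = 187 / 905 = 0.2066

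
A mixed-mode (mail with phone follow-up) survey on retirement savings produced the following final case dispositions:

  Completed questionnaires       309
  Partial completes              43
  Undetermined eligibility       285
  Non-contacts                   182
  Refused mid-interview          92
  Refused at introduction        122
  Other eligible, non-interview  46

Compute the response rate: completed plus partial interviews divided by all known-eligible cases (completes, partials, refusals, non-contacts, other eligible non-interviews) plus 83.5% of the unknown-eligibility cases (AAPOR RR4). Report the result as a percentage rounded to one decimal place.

34.1%

Refused = 122 + 92 = 214
Numerator → 309 + 43 = 352
Determined eligible → 309 + 43 + 214 + 182 + 46 = 794
e × U → 0.8350 × 285 = 237.97
Base → 794 + 237.97 = 1031.97
RR4 = 352 / 1031.97 = 0.3411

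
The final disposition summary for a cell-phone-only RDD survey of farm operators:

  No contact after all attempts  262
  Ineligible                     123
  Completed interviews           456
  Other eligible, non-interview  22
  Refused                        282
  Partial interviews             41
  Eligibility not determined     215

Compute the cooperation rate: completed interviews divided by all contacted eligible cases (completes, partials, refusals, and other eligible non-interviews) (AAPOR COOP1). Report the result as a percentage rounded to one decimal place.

56.9%

Num = 456
Denominator = 456 + 41 + 282 + 22 = 801
COOP1 = 456 / 801 = 0.5693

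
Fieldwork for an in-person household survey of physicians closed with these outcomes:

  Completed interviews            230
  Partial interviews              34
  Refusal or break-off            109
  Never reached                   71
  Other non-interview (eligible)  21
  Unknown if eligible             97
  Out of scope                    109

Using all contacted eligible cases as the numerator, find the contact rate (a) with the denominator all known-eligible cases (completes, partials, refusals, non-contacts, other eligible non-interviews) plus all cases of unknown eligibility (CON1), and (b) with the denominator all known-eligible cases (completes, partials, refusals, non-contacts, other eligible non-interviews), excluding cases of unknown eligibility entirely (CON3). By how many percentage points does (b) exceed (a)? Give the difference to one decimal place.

Numerator: 230 + 34 + 109 + 21 = 394
Denominator: 230 + 34 + 109 + 71 + 21 + 97 = 562
CON1 = 394 / 562 = 0.7011
Denominator: 230 + 34 + 109 + 71 + 21 = 465
CON3 = 394 / 465 = 0.8473
Difference = 84.73 − 70.11 = 14.62 percentage points

14.6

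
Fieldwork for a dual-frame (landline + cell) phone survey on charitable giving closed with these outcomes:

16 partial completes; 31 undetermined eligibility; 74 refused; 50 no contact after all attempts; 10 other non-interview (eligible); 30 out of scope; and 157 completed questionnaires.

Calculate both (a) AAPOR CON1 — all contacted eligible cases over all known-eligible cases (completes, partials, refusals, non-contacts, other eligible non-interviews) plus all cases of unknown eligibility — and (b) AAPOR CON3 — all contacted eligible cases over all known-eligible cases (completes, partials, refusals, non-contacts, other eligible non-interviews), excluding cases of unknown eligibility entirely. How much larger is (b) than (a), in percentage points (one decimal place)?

Top → 157 + 16 + 74 + 10 = 257
Denominator → 157 + 16 + 74 + 50 + 10 + 31 = 338
CON1 = 257 / 338 = 0.7604
Denominator → 157 + 16 + 74 + 50 + 10 = 307
CON3 = 257 / 307 = 0.8371
Difference = 83.71 − 76.04 = 7.67 percentage points

7.7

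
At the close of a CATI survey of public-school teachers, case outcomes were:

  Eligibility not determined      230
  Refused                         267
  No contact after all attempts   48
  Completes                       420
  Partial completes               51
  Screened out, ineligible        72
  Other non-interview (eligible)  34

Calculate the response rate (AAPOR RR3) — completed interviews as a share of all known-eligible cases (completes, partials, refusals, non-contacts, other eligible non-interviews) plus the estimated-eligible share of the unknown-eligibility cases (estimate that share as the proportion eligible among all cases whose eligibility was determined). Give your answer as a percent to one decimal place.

40.7%

Num → 420
Known eligible → 420 + 51 + 267 + 48 + 34 = 820
e = 820 / (820 + 72) = 820 / 892 = 0.9193
e × U → 0.9193 × 230 = 211.44
Base → 820 + 211.44 = 1031.44
RR3 = 420 / 1031.44 = 0.4072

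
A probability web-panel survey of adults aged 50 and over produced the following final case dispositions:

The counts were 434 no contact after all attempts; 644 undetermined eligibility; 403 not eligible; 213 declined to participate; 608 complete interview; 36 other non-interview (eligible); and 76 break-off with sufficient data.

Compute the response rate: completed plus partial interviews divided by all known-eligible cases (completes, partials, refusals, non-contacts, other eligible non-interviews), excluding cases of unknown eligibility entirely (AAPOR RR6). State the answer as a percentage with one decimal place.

Numerator → 608 + 76 = 684
Denom → 608 + 76 + 213 + 434 + 36 = 1367
RR6 = 684 / 1367 = 0.5004

50.0%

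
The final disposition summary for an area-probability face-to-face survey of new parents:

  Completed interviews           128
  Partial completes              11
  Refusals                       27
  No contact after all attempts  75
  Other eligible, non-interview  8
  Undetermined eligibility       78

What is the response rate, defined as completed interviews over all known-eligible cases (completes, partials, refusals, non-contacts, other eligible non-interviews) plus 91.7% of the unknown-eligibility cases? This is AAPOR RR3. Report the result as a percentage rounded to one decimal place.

Top: 128
Known eligible: 128 + 11 + 27 + 75 + 8 = 249
Eligible share of unknowns: 0.9170 × 78 = 71.53
Denom: 249 + 71.53 = 320.53
RR3 = 128 / 320.53 = 0.3993

39.9%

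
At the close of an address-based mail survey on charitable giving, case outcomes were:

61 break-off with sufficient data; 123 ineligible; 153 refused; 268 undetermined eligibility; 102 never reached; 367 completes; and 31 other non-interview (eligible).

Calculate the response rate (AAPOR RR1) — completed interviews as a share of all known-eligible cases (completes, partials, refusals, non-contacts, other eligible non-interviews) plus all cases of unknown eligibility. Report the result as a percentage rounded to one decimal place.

Top: 367
Base: 367 + 61 + 153 + 102 + 31 + 268 = 982
RR1 = 367 / 982 = 0.3737

37.4%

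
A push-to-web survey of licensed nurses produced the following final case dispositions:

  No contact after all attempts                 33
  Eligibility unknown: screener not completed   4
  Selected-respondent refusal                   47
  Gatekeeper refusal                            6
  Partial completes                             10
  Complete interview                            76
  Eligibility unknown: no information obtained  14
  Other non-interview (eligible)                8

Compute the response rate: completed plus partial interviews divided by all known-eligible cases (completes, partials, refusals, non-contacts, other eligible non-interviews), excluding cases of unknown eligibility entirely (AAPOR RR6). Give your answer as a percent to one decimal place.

Refusals = 6 + 47 = 53
Eligibility not determined = 4 + 14 = 18
Num → 76 + 10 = 86
Denominator → 76 + 10 + 53 + 33 + 8 = 180
RR6 = 86 / 180 = 0.4778

47.8%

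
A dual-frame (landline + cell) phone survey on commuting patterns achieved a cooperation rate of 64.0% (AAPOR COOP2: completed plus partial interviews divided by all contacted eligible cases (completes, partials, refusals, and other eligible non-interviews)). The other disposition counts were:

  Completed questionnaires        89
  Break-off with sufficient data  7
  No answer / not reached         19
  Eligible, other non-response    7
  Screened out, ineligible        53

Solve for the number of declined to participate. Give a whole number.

47

Num = 89 + 7 = 96
COOP2 = 96 / D = 0.640
D = 96 / 0.640 = 150.0
Other denominator terms total 103
declined to participate = 150.0 − 103 ≈ 47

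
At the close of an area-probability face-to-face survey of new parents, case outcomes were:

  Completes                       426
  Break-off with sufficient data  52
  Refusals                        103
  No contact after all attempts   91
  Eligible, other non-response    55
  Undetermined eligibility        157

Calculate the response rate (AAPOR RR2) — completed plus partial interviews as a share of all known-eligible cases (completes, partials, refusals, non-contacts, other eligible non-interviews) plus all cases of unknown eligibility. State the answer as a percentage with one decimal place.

54.1%

Num = 426 + 52 = 478
Base = 426 + 52 + 103 + 91 + 55 + 157 = 884
RR2 = 478 / 884 = 0.5407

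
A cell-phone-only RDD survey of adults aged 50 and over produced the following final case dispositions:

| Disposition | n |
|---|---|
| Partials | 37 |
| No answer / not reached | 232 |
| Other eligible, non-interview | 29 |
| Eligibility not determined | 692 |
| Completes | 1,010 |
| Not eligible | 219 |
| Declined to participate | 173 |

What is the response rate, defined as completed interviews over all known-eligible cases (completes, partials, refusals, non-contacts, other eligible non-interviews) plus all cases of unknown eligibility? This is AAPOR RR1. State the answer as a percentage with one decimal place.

46.5%

Numerator = 1010
Base = 1010 + 37 + 173 + 232 + 29 + 692 = 2173
RR1 = 1010 / 2173 = 0.4648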